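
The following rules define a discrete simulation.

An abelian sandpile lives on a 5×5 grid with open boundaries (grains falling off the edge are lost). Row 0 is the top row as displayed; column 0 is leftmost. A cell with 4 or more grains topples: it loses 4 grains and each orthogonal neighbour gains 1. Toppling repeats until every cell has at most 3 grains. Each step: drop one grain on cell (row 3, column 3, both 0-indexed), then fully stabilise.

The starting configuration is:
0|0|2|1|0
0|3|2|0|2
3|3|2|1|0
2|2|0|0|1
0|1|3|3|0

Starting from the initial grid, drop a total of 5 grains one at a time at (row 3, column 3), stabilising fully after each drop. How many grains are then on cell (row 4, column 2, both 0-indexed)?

0) 0|0|2|1|0
0|3|2|0|2
3|3|2|1|0
2|2|0|0|1
0|1|3|3|0
1) 0|0|2|1|0
0|3|2|0|2
3|3|2|1|0
2|2|0|1|1
0|1|3|3|0
2) 0|0|2|1|0
0|3|2|0|2
3|3|2|1|0
2|2|0|2|1
0|1|3|3|0
3) 0|0|2|1|0
0|3|2|0|2
3|3|2|1|0
2|2|0|3|1
0|1|3|3|0
4) 0|0|2|1|0
0|3|2|0|2
3|3|2|2|0
2|2|2|1|2
0|2|0|1|1
5) 0|0|2|1|0
0|3|2|0|2
3|3|2|2|0
2|2|2|2|2
0|2|0|1|1

0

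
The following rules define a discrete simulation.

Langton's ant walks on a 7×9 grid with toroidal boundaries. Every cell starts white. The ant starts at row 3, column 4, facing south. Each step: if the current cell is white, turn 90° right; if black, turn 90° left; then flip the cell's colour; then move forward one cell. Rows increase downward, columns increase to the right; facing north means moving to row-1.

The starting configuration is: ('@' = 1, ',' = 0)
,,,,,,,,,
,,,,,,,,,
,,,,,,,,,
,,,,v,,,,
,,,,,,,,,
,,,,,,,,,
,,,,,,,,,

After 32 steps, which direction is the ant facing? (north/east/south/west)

gen 0: ,,,,,,,,,
,,,,,,,,,
,,,,,,,,,
,,,,v,,,,
,,,,,,,,,
,,,,,,,,,
,,,,,,,,,
gen 1: ,,,,,,,,,
,,,,,,,,,
,,,,,,,,,
,,,<@,,,,
,,,,,,,,,
,,,,,,,,,
,,,,,,,,,
gen 2: ,,,,,,,,,
,,,,,,,,,
,,,^,,,,,
,,,@@,,,,
,,,,,,,,,
,,,,,,,,,
,,,,,,,,,
gen 3: ,,,,,,,,,
,,,,,,,,,
,,,@>,,,,
,,,@@,,,,
,,,,,,,,,
,,,,,,,,,
,,,,,,,,,
gen 4: ,,,,,,,,,
,,,,,,,,,
,,,@@,,,,
,,,@v,,,,
,,,,,,,,,
,,,,,,,,,
,,,,,,,,,
gen 5: ,,,,,,,,,
,,,,,,,,,
,,,@@,,,,
,,,@,>,,,
,,,,,,,,,
,,,,,,,,,
,,,,,,,,,
gen 6: ,,,,,,,,,
,,,,,,,,,
,,,@@,,,,
,,,@,@,,,
,,,,,v,,,
,,,,,,,,,
,,,,,,,,,
gen 7: ,,,,,,,,,
,,,,,,,,,
,,,@@,,,,
,,,@,@,,,
,,,,<@,,,
,,,,,,,,,
,,,,,,,,,
gen 8: ,,,,,,,,,
,,,,,,,,,
,,,@@,,,,
,,,@^@,,,
,,,,@@,,,
,,,,,,,,,
,,,,,,,,,
gen 9: ,,,,,,,,,
,,,,,,,,,
,,,@@,,,,
,,,@@>,,,
,,,,@@,,,
,,,,,,,,,
,,,,,,,,,
gen 10: ,,,,,,,,,
,,,,,,,,,
,,,@@^,,,
,,,@@,,,,
,,,,@@,,,
,,,,,,,,,
,,,,,,,,,
gen 11: ,,,,,,,,,
,,,,,,,,,
,,,@@@>,,
,,,@@,,,,
,,,,@@,,,
,,,,,,,,,
,,,,,,,,,
gen 12: ,,,,,,,,,
,,,,,,,,,
,,,@@@@,,
,,,@@,v,,
,,,,@@,,,
,,,,,,,,,
,,,,,,,,,
gen 13: ,,,,,,,,,
,,,,,,,,,
,,,@@@@,,
,,,@@<@,,
,,,,@@,,,
,,,,,,,,,
,,,,,,,,,
gen 14: ,,,,,,,,,
,,,,,,,,,
,,,@@^@,,
,,,@@@@,,
,,,,@@,,,
,,,,,,,,,
,,,,,,,,,
gen 15: ,,,,,,,,,
,,,,,,,,,
,,,@<,@,,
,,,@@@@,,
,,,,@@,,,
,,,,,,,,,
,,,,,,,,,
gen 16: ,,,,,,,,,
,,,,,,,,,
,,,@,,@,,
,,,@v@@,,
,,,,@@,,,
,,,,,,,,,
,,,,,,,,,
gen 17: ,,,,,,,,,
,,,,,,,,,
,,,@,,@,,
,,,@,>@,,
,,,,@@,,,
,,,,,,,,,
,,,,,,,,,
gen 18: ,,,,,,,,,
,,,,,,,,,
,,,@,^@,,
,,,@,,@,,
,,,,@@,,,
,,,,,,,,,
,,,,,,,,,
gen 19: ,,,,,,,,,
,,,,,,,,,
,,,@,@>,,
,,,@,,@,,
,,,,@@,,,
,,,,,,,,,
,,,,,,,,,
gen 20: ,,,,,,,,,
,,,,,,^,,
,,,@,@,,,
,,,@,,@,,
,,,,@@,,,
,,,,,,,,,
,,,,,,,,,
gen 21: ,,,,,,,,,
,,,,,,@>,
,,,@,@,,,
,,,@,,@,,
,,,,@@,,,
,,,,,,,,,
,,,,,,,,,
gen 22: ,,,,,,,,,
,,,,,,@@,
,,,@,@,v,
,,,@,,@,,
,,,,@@,,,
,,,,,,,,,
,,,,,,,,,
gen 23: ,,,,,,,,,
,,,,,,@@,
,,,@,@<@,
,,,@,,@,,
,,,,@@,,,
,,,,,,,,,
,,,,,,,,,
gen 24: ,,,,,,,,,
,,,,,,^@,
,,,@,@@@,
,,,@,,@,,
,,,,@@,,,
,,,,,,,,,
,,,,,,,,,
gen 25: ,,,,,,,,,
,,,,,<,@,
,,,@,@@@,
,,,@,,@,,
,,,,@@,,,
,,,,,,,,,
,,,,,,,,,
gen 26: ,,,,,^,,,
,,,,,@,@,
,,,@,@@@,
,,,@,,@,,
,,,,@@,,,
,,,,,,,,,
,,,,,,,,,
gen 27: ,,,,,@>,,
,,,,,@,@,
,,,@,@@@,
,,,@,,@,,
,,,,@@,,,
,,,,,,,,,
,,,,,,,,,
gen 28: ,,,,,@@,,
,,,,,@v@,
,,,@,@@@,
,,,@,,@,,
,,,,@@,,,
,,,,,,,,,
,,,,,,,,,
gen 29: ,,,,,@@,,
,,,,,<@@,
,,,@,@@@,
,,,@,,@,,
,,,,@@,,,
,,,,,,,,,
,,,,,,,,,
gen 30: ,,,,,@@,,
,,,,,,@@,
,,,@,v@@,
,,,@,,@,,
,,,,@@,,,
,,,,,,,,,
,,,,,,,,,
gen 31: ,,,,,@@,,
,,,,,,@@,
,,,@,,>@,
,,,@,,@,,
,,,,@@,,,
,,,,,,,,,
,,,,,,,,,
gen 32: ,,,,,@@,,
,,,,,,^@,
,,,@,,,@,
,,,@,,@,,
,,,,@@,,,
,,,,,,,,,
,,,,,,,,,

north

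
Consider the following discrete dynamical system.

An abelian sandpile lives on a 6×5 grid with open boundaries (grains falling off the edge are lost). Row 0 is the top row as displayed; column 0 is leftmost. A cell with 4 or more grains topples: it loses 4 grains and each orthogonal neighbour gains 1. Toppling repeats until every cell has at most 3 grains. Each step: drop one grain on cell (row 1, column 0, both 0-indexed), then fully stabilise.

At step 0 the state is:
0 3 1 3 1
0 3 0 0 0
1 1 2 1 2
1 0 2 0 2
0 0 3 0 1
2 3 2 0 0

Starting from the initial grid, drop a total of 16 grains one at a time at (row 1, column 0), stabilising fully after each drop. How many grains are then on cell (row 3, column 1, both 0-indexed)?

[0] 0 3 1 3 1
0 3 0 0 0
1 1 2 1 2
1 0 2 0 2
0 0 3 0 1
2 3 2 0 0
[1] 0 3 1 3 1
1 3 0 0 0
1 1 2 1 2
1 0 2 0 2
0 0 3 0 1
2 3 2 0 0
[2] 0 3 1 3 1
2 3 0 0 0
1 1 2 1 2
1 0 2 0 2
0 0 3 0 1
2 3 2 0 0
[3] 0 3 1 3 1
3 3 0 0 0
1 1 2 1 2
1 0 2 0 2
0 0 3 0 1
2 3 2 0 0
[4] 2 0 2 3 1
1 1 1 0 0
2 2 2 1 2
1 0 2 0 2
0 0 3 0 1
2 3 2 0 0
[5] 2 0 2 3 1
2 1 1 0 0
2 2 2 1 2
1 0 2 0 2
0 0 3 0 1
2 3 2 0 0
[6] 2 0 2 3 1
3 1 1 0 0
2 2 2 1 2
1 0 2 0 2
0 0 3 0 1
2 3 2 0 0
[7] 3 0 2 3 1
0 2 1 0 0
3 2 2 1 2
1 0 2 0 2
0 0 3 0 1
2 3 2 0 0
[8] 3 0 2 3 1
1 2 1 0 0
3 2 2 1 2
1 0 2 0 2
0 0 3 0 1
2 3 2 0 0
[9] 3 0 2 3 1
2 2 1 0 0
3 2 2 1 2
1 0 2 0 2
0 0 3 0 1
2 3 2 0 0
[10] 3 0 2 3 1
3 2 1 0 0
3 2 2 1 2
1 0 2 0 2
0 0 3 0 1
2 3 2 0 0
[11] 0 1 2 3 1
2 3 1 0 0
0 3 2 1 2
2 0 2 0 2
0 0 3 0 1
2 3 2 0 0
[12] 0 1 2 3 1
3 3 1 0 0
0 3 2 1 2
2 0 2 0 2
0 0 3 0 1
2 3 2 0 0
[13] 1 2 2 3 1
1 1 2 0 0
2 0 3 1 2
2 1 2 0 2
0 0 3 0 1
2 3 2 0 0
[14] 1 2 2 3 1
2 1 2 0 0
2 0 3 1 2
2 1 2 0 2
0 0 3 0 1
2 3 2 0 0
[15] 1 2 2 3 1
3 1 2 0 0
2 0 3 1 2
2 1 2 0 2
0 0 3 0 1
2 3 2 0 0
[16] 2 2 2 3 1
0 2 2 0 0
3 0 3 1 2
2 1 2 0 2
0 0 3 0 1
2 3 2 0 0

1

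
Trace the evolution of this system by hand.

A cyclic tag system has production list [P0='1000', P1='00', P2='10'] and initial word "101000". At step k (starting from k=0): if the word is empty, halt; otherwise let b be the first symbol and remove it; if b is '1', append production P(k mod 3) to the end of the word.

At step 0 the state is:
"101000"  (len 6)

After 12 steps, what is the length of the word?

6

gen 0: "101000"  (len 6)
gen 1: "010001000"  (len 9)
gen 2: "10001000"  (len 8)
gen 3: "000100010"  (len 9)
gen 4: "00100010"  (len 8)
gen 5: "0100010"  (len 7)
gen 6: "100010"  (len 6)
gen 7: "000101000"  (len 9)
gen 8: "00101000"  (len 8)
gen 9: "0101000"  (len 7)
gen 10: "101000"  (len 6)
gen 11: "0100000"  (len 7)
gen 12: "100000"  (len 6)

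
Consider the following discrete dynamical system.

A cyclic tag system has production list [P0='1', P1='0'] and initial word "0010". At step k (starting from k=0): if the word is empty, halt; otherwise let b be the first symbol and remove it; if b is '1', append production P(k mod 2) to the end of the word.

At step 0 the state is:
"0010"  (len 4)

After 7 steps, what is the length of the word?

0

step 0: "0010"  (len 4)
step 1: "010"  (len 3)
step 2: "10"  (len 2)
step 3: "01"  (len 2)
step 4: "1"  (len 1)
step 5: "1"  (len 1)
step 6: "0"  (len 1)
step 7: (halted — word empty)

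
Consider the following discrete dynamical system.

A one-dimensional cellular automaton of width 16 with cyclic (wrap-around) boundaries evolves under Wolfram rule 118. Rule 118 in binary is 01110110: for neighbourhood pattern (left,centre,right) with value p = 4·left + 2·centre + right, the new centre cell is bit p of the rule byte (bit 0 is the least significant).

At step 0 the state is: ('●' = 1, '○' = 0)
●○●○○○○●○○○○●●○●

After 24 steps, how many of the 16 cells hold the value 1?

step 0: ●○●○○○○●○○○○●●○●
step 1: ●●●●○○●●●○○●○●●○
step 2: ○○○●●●○○●●●●●○●●
step 3: ●○●○○●●●○○○○●●○●
step 4: ●●●●●○○●●○○●○●●○
step 5: ○○○○●●●○●●●●●○●●
step 6: ●○○●○○●●○○○○●●○●
step 7: ●●●●●●○●●○○●○●●○
step 8: ○○○○○●●○●●●●●○●●
step 9: ●○○○●○●●○○○○●●○●
step 10: ●●○●●●○●●○○●○●●○
step 11: ○●●○○●●○●●●●●○●●
step 12: ●○●●●○●●○○○○●●○●
step 13: ●●○○●●○●●○○●○●●○
step 14: ○●●●○●●○●●●●●○●●
step 15: ●○○●●○●●○○○○●●○●
step 16: ●●●○●●○●●○○●○●●○
step 17: ○○●●○●●○●●●●●○●●
step 18: ●●○●●○●●○○○○●●○●
step 19: ○●●○●●○●●○○●○●●○
step 20: ●○●●○●●○●●●●●○●●
step 21: ●●○●●○●●○○○○●●○○
step 22: ○●●○●●○●●○○●○●●●
step 23: ●○●●○●●○●●●●●○○●
step 24: ●●○●●○●●○○○○●●●○

9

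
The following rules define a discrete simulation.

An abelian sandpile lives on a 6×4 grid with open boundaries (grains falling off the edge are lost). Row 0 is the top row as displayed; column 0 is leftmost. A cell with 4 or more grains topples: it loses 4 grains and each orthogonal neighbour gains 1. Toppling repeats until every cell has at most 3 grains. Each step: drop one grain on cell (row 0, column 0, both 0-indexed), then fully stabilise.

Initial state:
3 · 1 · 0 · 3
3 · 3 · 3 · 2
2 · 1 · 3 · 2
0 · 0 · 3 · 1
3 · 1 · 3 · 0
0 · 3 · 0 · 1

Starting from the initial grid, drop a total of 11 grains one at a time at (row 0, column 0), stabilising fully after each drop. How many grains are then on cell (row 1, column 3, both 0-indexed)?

3

step 0: 3 · 1 · 0 · 3
3 · 3 · 3 · 2
2 · 1 · 3 · 2
0 · 0 · 3 · 1
3 · 1 · 3 · 0
0 · 3 · 0 · 1
step 1: 1 · 3 · 1 · 3
1 · 1 · 1 · 3
3 · 3 · 1 · 3
0 · 1 · 1 · 2
3 · 2 · 0 · 1
0 · 3 · 1 · 1
step 2: 2 · 3 · 1 · 3
1 · 1 · 1 · 3
3 · 3 · 1 · 3
0 · 1 · 1 · 2
3 · 2 · 0 · 1
0 · 3 · 1 · 1
step 3: 3 · 3 · 1 · 3
1 · 1 · 1 · 3
3 · 3 · 1 · 3
0 · 1 · 1 · 2
3 · 2 · 0 · 1
0 · 3 · 1 · 1
step 4: 1 · 0 · 2 · 3
2 · 2 · 1 · 3
3 · 3 · 1 · 3
0 · 1 · 1 · 2
3 · 2 · 0 · 1
0 · 3 · 1 · 1
step 5: 2 · 0 · 2 · 3
2 · 2 · 1 · 3
3 · 3 · 1 · 3
0 · 1 · 1 · 2
3 · 2 · 0 · 1
0 · 3 · 1 · 1
step 6: 3 · 0 · 2 · 3
2 · 2 · 1 · 3
3 · 3 · 1 · 3
0 · 1 · 1 · 2
3 · 2 · 0 · 1
0 · 3 · 1 · 1
step 7: 0 · 1 · 2 · 3
3 · 2 · 1 · 3
3 · 3 · 1 · 3
0 · 1 · 1 · 2
3 · 2 · 0 · 1
0 · 3 · 1 · 1
step 8: 1 · 1 · 2 · 3
3 · 2 · 1 · 3
3 · 3 · 1 · 3
0 · 1 · 1 · 2
3 · 2 · 0 · 1
0 · 3 · 1 · 1
step 9: 2 · 1 · 2 · 3
3 · 2 · 1 · 3
3 · 3 · 1 · 3
0 · 1 · 1 · 2
3 · 2 · 0 · 1
0 · 3 · 1 · 1
step 10: 3 · 1 · 2 · 3
3 · 2 · 1 · 3
3 · 3 · 1 · 3
0 · 1 · 1 · 2
3 · 2 · 0 · 1
0 · 3 · 1 · 1
step 11: 1 · 3 · 2 · 3
2 · 0 · 2 · 3
1 · 1 · 2 · 3
1 · 2 · 1 · 2
3 · 2 · 0 · 1
0 · 3 · 1 · 1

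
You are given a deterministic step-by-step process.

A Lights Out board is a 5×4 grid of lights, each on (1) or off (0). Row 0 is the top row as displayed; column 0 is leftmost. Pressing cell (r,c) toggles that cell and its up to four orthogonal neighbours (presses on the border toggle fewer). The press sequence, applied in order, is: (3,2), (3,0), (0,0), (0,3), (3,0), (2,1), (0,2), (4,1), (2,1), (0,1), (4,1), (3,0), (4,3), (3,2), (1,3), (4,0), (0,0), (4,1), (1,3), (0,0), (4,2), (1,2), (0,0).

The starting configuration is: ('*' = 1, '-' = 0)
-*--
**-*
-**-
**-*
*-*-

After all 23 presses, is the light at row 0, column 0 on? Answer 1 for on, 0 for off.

gen 0: -*--
**-*
-**-
**-*
*-*-
gen 1: -*--
**-*
-*--
*-*-
*---
gen 2: -*--
**-*
**--
-**-
----
gen 3: *---
-*-*
**--
-**-
----
gen 4: *-**
-*--
**--
-**-
----
gen 5: *-**
-*--
-*--
*-*-
*---
gen 6: *-**
----
*-*-
***-
*---
gen 7: **--
--*-
*-*-
***-
*---
gen 8: **--
--*-
*-*-
*-*-
-**-
gen 9: **--
-**-
-*--
***-
-**-
gen 10: --*-
--*-
-*--
***-
-**-
gen 11: --*-
--*-
-*--
*-*-
*---
gen 12: --*-
--*-
**--
-**-
----
gen 13: --*-
--*-
**--
-***
--**
gen 14: --*-
--*-
***-
----
---*
gen 15: --**
---*
****
----
---*
gen 16: --**
---*
****
*---
**-*
gen 17: ****
*--*
****
*---
**-*
gen 18: ****
*--*
****
**--
--**
gen 19: ***-
*-*-
***-
**--
--**
gen 20: --*-
--*-
***-
**--
--**
gen 21: --*-
--*-
***-
***-
-*--
gen 22: ----
-*-*
**--
***-
-*--
gen 23: **--
**-*
**--
***-
-*--

1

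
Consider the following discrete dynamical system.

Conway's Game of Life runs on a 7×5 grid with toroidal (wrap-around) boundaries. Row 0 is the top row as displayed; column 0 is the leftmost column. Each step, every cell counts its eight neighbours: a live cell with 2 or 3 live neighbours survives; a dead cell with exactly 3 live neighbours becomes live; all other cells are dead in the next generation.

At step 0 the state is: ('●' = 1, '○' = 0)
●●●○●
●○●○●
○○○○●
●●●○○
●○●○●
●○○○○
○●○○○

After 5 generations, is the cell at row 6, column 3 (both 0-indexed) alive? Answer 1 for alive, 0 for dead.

0

step 0: ●●●○●
●○●○●
○○○○●
●●●○○
●○●○●
●○○○○
○●○○○
step 1: ○○●○●
○○●○○
○○●○●
○○●○○
○○●●●
●○○○●
○○●○●
step 2: ○●●○○
○●●○○
○●●○○
○●●○●
●●●○●
●●●○○
○●○○●
step 3: ○○○●○
●○○●○
○○○○○
○○○○●
○○○○●
○○○○○
○○○●○
step 4: ○○●●○
○○○○●
○○○○●
○○○○○
○○○○○
○○○○○
○○○○○
step 5: ○○○●○
○○○○●
○○○○○
○○○○○
○○○○○
○○○○○
○○○○○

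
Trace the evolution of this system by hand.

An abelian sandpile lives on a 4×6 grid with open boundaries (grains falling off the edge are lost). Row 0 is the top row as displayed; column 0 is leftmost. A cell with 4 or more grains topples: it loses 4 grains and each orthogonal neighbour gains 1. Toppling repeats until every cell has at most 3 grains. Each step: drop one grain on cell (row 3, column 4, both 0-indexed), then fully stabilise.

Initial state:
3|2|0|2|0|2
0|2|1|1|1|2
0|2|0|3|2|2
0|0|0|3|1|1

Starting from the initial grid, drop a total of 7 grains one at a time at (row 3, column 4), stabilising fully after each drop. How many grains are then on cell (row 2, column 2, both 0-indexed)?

t=0: 3|2|0|2|0|2
0|2|1|1|1|2
0|2|0|3|2|2
0|0|0|3|1|1
t=1: 3|2|0|2|0|2
0|2|1|1|1|2
0|2|0|3|2|2
0|0|0|3|2|1
t=2: 3|2|0|2|0|2
0|2|1|1|1|2
0|2|0|3|2|2
0|0|0|3|3|1
t=3: 3|2|0|2|0|2
0|2|1|2|2|2
0|2|1|1|0|3
0|0|1|1|2|2
t=4: 3|2|0|2|0|2
0|2|1|2|2|2
0|2|1|1|0|3
0|0|1|1|3|2
t=5: 3|2|0|2|0|2
0|2|1|2|2|2
0|2|1|1|1|3
0|0|1|2|0|3
t=6: 3|2|0|2|0|2
0|2|1|2|2|2
0|2|1|1|1|3
0|0|1|2|1|3
t=7: 3|2|0|2|0|2
0|2|1|2|2|2
0|2|1|1|1|3
0|0|1|2|2|3

1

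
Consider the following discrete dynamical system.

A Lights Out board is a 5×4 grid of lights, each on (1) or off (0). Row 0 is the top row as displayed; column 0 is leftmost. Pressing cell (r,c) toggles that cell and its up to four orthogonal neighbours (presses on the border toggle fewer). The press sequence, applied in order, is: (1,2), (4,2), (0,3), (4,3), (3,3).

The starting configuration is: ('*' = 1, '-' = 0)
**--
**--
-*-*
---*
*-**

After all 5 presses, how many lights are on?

11

0) **--
**--
-*-*
---*
*-**
1) ***-
*-**
-***
---*
*-**
2) ***-
*-**
-***
--**
**--
3) **-*
*-*-
-***
--**
**--
4) **-*
*-*-
-***
--*-
****
5) **-*
*-*-
-**-
---*
***-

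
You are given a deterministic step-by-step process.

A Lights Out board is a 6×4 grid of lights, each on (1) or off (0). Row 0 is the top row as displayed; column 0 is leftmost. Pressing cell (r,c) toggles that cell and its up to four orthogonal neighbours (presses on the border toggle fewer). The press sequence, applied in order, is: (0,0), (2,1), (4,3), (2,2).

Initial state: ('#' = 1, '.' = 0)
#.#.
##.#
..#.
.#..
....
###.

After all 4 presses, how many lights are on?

15

k=0  #.#.
##.#
..#.
.#..
....
###.
k=1  .##.
.#.#
..#.
.#..
....
###.
k=2  .##.
...#
##..
....
....
###.
k=3  .##.
...#
##..
...#
..##
####
k=4  .##.
..##
#.##
..##
..##
####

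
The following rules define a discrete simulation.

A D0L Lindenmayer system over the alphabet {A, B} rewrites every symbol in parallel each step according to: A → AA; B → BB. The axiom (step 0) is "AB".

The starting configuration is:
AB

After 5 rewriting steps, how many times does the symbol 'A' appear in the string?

t=0: AB
t=1: AABB
t=2: AAAABBBB
t=3: AAAAAAAABBBBBBBB
t=4: AAAAAAAAAAAAAAAABBBBBBBBBBBBBBBB
t=5: AAAAAAAAAAAAAAAAAAAAAAAAAAAAAAAABBBBBBBBBBBBBBBBBBBBBBBBBBBBBBBB

32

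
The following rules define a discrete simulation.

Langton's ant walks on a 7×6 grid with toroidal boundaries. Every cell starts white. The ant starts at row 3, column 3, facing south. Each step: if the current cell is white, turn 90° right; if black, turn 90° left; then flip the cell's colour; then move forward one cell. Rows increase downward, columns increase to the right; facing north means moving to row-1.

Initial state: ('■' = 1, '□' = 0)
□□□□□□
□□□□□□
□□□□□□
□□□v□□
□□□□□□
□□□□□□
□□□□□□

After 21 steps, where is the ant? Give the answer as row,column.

k=0  □□□□□□
□□□□□□
□□□□□□
□□□v□□
□□□□□□
□□□□□□
□□□□□□
k=1  □□□□□□
□□□□□□
□□□□□□
□□<■□□
□□□□□□
□□□□□□
□□□□□□
k=2  □□□□□□
□□□□□□
□□^□□□
□□■■□□
□□□□□□
□□□□□□
□□□□□□
k=3  □□□□□□
□□□□□□
□□■>□□
□□■■□□
□□□□□□
□□□□□□
□□□□□□
k=4  □□□□□□
□□□□□□
□□■■□□
□□■v□□
□□□□□□
□□□□□□
□□□□□□
k=5  □□□□□□
□□□□□□
□□■■□□
□□■□>□
□□□□□□
□□□□□□
□□□□□□
k=6  □□□□□□
□□□□□□
□□■■□□
□□■□■□
□□□□v□
□□□□□□
□□□□□□
k=7  □□□□□□
□□□□□□
□□■■□□
□□■□■□
□□□<■□
□□□□□□
□□□□□□
k=8  □□□□□□
□□□□□□
□□■■□□
□□■^■□
□□□■■□
□□□□□□
□□□□□□
k=9  □□□□□□
□□□□□□
□□■■□□
□□■■>□
□□□■■□
□□□□□□
□□□□□□
k=10  □□□□□□
□□□□□□
□□■■^□
□□■■□□
□□□■■□
□□□□□□
□□□□□□
k=11  □□□□□□
□□□□□□
□□■■■>
□□■■□□
□□□■■□
□□□□□□
□□□□□□
k=12  □□□□□□
□□□□□□
□□■■■■
□□■■□v
□□□■■□
□□□□□□
□□□□□□
k=13  □□□□□□
□□□□□□
□□■■■■
□□■■<■
□□□■■□
□□□□□□
□□□□□□
k=14  □□□□□□
□□□□□□
□□■■^■
□□■■■■
□□□■■□
□□□□□□
□□□□□□
k=15  □□□□□□
□□□□□□
□□■<□■
□□■■■■
□□□■■□
□□□□□□
□□□□□□
k=16  □□□□□□
□□□□□□
□□■□□■
□□■v■■
□□□■■□
□□□□□□
□□□□□□
k=17  □□□□□□
□□□□□□
□□■□□■
□□■□>■
□□□■■□
□□□□□□
□□□□□□
k=18  □□□□□□
□□□□□□
□□■□^■
□□■□□■
□□□■■□
□□□□□□
□□□□□□
k=19  □□□□□□
□□□□□□
□□■□■>
□□■□□■
□□□■■□
□□□□□□
□□□□□□
k=20  □□□□□□
□□□□□^
□□■□■□
□□■□□■
□□□■■□
□□□□□□
□□□□□□
k=21  □□□□□□
>□□□□■
□□■□■□
□□■□□■
□□□■■□
□□□□□□
□□□□□□

1,0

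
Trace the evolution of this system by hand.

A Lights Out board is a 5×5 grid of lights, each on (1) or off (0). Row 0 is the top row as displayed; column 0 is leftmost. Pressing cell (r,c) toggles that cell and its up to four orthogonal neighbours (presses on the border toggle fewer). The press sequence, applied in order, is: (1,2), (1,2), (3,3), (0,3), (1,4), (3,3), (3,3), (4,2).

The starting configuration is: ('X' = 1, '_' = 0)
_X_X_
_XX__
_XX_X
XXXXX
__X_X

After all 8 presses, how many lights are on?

13

t=0: _X_X_
_XX__
_XX_X
XXXXX
__X_X
t=1: _XXX_
___X_
_X__X
XXXXX
__X_X
t=2: _X_X_
_XX__
_XX_X
XXXXX
__X_X
t=3: _X_X_
_XX__
_XXXX
XX___
__XXX
t=4: _XX_X
_XXX_
_XXXX
XX___
__XXX
t=5: _XX__
_XX_X
_XXX_
XX___
__XXX
t=6: _XX__
_XX_X
_XX__
XXXXX
__X_X
t=7: _XX__
_XX_X
_XXX_
XX___
__XXX
t=8: _XX__
_XX_X
_XXX_
XXX__
_X__X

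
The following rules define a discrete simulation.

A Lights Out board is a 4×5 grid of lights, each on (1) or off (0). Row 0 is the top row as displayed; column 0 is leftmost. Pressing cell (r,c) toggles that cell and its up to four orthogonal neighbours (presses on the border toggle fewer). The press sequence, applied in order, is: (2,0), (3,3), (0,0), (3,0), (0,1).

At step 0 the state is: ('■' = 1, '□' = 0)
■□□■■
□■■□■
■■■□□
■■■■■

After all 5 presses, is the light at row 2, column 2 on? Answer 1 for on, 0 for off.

1

[0] ■□□■■
□■■□■
■■■□□
■■■■■
[1] ■□□■■
■■■□■
□□■□□
□■■■■
[2] ■□□■■
■■■□■
□□■■□
□■□□□
[3] □■□■■
□■■□■
□□■■□
□■□□□
[4] □■□■■
□■■□■
■□■■□
■□□□□
[5] ■□■■■
□□■□■
■□■■□
■□□□□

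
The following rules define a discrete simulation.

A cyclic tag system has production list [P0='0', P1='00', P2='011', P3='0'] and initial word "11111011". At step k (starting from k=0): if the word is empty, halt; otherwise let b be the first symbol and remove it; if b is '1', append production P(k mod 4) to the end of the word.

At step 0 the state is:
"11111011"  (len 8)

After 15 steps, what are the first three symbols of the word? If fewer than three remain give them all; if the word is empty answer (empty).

001

step 0: "11111011"  (len 8)
step 1: "11110110"  (len 8)
step 2: "111011000"  (len 9)
step 3: "11011000011"  (len 11)
step 4: "10110000110"  (len 11)
step 5: "01100001100"  (len 11)
step 6: "1100001100"  (len 10)
step 7: "100001100011"  (len 12)
step 8: "000011000110"  (len 12)
step 9: "00011000110"  (len 11)
step 10: "0011000110"  (len 10)
step 11: "011000110"  (len 9)
step 12: "11000110"  (len 8)
step 13: "10001100"  (len 8)
step 14: "000110000"  (len 9)
step 15: "00110000"  (len 8)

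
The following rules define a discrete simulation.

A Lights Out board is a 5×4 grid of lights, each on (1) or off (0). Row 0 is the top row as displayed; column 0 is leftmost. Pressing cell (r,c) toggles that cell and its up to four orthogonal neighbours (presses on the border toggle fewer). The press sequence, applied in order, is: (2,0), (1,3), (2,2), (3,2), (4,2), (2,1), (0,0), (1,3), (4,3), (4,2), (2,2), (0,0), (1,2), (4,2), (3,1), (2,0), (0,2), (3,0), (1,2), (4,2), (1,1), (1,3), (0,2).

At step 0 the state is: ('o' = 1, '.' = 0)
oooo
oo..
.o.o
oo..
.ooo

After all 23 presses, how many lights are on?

8

gen 0: oooo
oo..
.o.o
oo..
.ooo
gen 1: oooo
.o..
o..o
.o..
.ooo
gen 2: ooo.
.ooo
o...
.o..
.ooo
gen 3: ooo.
.o.o
oooo
.oo.
.ooo
gen 4: ooo.
.o.o
oo.o
...o
.o.o
gen 5: ooo.
.o.o
oo.o
..oo
..o.
gen 6: ooo.
...o
..oo
.ooo
..o.
gen 7: ..o.
o..o
..oo
.ooo
..o.
gen 8: ..oo
o.o.
..o.
.ooo
..o.
gen 9: ..oo
o.o.
..o.
.oo.
...o
gen 10: ..oo
o.o.
..o.
.o..
.oo.
gen 11: ..oo
o...
.o.o
.oo.
.oo.
gen 12: oooo
....
.o.o
.oo.
.oo.
gen 13: oo.o
.ooo
.ooo
.oo.
.oo.
gen 14: oo.o
.ooo
.ooo
.o..
...o
gen 15: oo.o
.ooo
..oo
o.o.
.o.o
gen 16: oo.o
oooo
oooo
..o.
.o.o
gen 17: o.o.
oo.o
oooo
..o.
.o.o
gen 18: o.o.
oo.o
.ooo
ooo.
oo.o
gen 19: o...
o.o.
.o.o
ooo.
oo.o
gen 20: o...
o.o.
.o.o
oo..
o.o.
gen 21: oo..
.o..
...o
oo..
o.o.
gen 22: oo.o
.ooo
....
oo..
o.o.
gen 23: o.o.
.o.o
....
oo..
o.o.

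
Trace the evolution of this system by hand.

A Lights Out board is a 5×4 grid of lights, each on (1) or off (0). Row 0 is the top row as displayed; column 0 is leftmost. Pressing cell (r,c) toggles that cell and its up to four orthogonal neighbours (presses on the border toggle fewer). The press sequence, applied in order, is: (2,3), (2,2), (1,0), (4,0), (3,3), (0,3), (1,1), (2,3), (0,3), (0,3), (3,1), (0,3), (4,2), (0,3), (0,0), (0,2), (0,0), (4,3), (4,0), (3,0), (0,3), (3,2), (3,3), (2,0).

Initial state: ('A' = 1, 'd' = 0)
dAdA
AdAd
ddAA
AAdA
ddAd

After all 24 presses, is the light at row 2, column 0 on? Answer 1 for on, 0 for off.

1

gen 0: dAdA
AdAd
ddAA
AAdA
ddAd
gen 1: dAdA
AdAA
dddd
AAdd
ddAd
gen 2: dAdA
AddA
dAAA
AAAd
ddAd
gen 3: AAdA
dAdA
AAAA
AAAd
ddAd
gen 4: AAdA
dAdA
AAAA
dAAd
AAAd
gen 5: AAdA
dAdA
AAAd
dAdA
AAAA
gen 6: AAAd
dAdd
AAAd
dAdA
AAAA
gen 7: AdAd
AdAd
AdAd
dAdA
AAAA
gen 8: AdAd
AdAA
AddA
dAdd
AAAA
gen 9: AddA
AdAd
AddA
dAdd
AAAA
gen 10: AdAd
AdAA
AddA
dAdd
AAAA
gen 11: AdAd
AdAA
AAdA
AdAd
AdAA
gen 12: AddA
AdAd
AAdA
AdAd
AdAA
gen 13: AddA
AdAd
AAdA
Addd
AAdd
gen 14: AdAd
AdAA
AAdA
Addd
AAdd
gen 15: dAAd
ddAA
AAdA
Addd
AAdd
gen 16: dddA
dddA
AAdA
Addd
AAdd
gen 17: AAdA
AddA
AAdA
Addd
AAdd
gen 18: AAdA
AddA
AAdA
AddA
AAAA
gen 19: AAdA
AddA
AAdA
dddA
ddAA
gen 20: AAdA
AddA
dAdA
AAdA
AdAA
gen 21: AAAd
Addd
dAdA
AAdA
AdAA
gen 22: AAAd
Addd
dAAA
AdAd
AddA
gen 23: AAAd
Addd
dAAd
AddA
Addd
gen 24: AAAd
dddd
AdAd
dddA
Addd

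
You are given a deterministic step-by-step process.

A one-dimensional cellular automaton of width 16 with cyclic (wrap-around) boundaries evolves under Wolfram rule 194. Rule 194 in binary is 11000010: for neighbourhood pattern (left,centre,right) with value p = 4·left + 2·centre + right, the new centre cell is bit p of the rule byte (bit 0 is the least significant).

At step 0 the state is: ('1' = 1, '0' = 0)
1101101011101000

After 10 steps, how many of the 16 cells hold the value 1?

gen 0: 1101101011101000
gen 1: 0100100001100001
gen 2: 0001000010100010
gen 3: 0010000100000100
gen 4: 0100001000001000
gen 5: 1000010000010000
gen 6: 0000100000100001
gen 7: 0001000001000010
gen 8: 0010000010000100
gen 9: 0100000100001000
gen 10: 1000001000010000

3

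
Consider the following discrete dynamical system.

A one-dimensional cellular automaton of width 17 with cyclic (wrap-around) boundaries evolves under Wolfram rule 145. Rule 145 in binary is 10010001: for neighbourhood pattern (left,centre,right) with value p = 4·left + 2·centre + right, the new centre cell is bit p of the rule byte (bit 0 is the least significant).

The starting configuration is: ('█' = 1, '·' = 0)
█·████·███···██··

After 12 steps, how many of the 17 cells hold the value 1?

[0] █·████·███···██··
[1] ···██···█·██···█·
[2] ██···██·····██··█
[3] █·██···████···█··
[4] ····██··██·██··█·
[5] ███···█······█··█
[6] ██·██··█████··█··
[7] ·····█··███·█··█·
[8] ████··█··█···█··█
[9] ███·█··█··██··█··
[10] ·█···█··█···█··█·
[11] ··██··█··██··█··█
[12] █···█··█···█··█··

5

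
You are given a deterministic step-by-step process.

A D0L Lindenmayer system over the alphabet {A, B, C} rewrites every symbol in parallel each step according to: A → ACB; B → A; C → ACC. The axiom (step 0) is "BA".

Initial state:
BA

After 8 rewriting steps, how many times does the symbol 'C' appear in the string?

1930

step 0: BA
step 1: AACB
step 2: ACBACBACCA
step 3: ACBACCAACBACCAACBACCACCACB
step 4: ACBACCAACBACCACCACBACBACCAACBACCACCACBACBACCAACBACCACCACBACCACCACBACCA
step 5: ACBACCAACBACCACCACBACBACCAACBACCACCACBACCACCACBACCAACBACCA…CCACCACBACCACCACBACCAACBACCACCACBACCACCACBACCAACBACCACCACB  (len 190)
step 6: ACBACCAACBACCACCACBACBACCAACBACCACCACBACCACCACBACCAACBACCA…BACCACCACBACCAACBACCACCACBACBACCAACBACCACCACBACCACCACBACCA  (len 518)
step 7: ACBACCAACBACCACCACBACBACCAACBACCACCACBACCACCACBACCAACBACCA…CCACCACBACCACCACBACCAACBACCACCACBACCACCACBACCAACBACCACCACB  (len 1414)
step 8: ACBACCAACBACCACCACBACBACCAACBACCACCACBACCACCACBACCAACBACCA…BACCACCACBACCAACBACCACCACBACBACCAACBACCACCACBACCACCACBACCA  (len 3862)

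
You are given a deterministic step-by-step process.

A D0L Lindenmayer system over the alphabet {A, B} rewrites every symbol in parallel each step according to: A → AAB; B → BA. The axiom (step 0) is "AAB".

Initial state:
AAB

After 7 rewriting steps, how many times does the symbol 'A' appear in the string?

1597

step 0: AAB
step 1: AABAABBA
step 2: AABAABBAAABAABBABAAAB
step 3: AABAABBAAABAABBABAAABAABAABBAAABAABBABAAABBAAABAABAABBA
step 4: AABAABBAAABAABBABAAABAABAABBAAABAABBABAAABBAAABAABAABBAAAB…BAABBABAAABBAAABAABAABBABAAABAABAABBAAABAABBAAABAABBABAAAB  (len 144)
step 5: AABAABBAAABAABBABAAABAABAABBAAABAABBABAAABBAAABAABAABBAAAB…AABAABAABBAAABAABBABAAABAABAABBAAABAABBABAAABBAAABAABAABBA  (len 377)
step 6: AABAABBAAABAABBABAAABAABAABBAAABAABBABAAABBAAABAABAABBAAAB…BAABBABAAABBAAABAABAABBABAAABAABAABBAAABAABBAAABAABBABAAAB  (len 987)
step 7: AABAABBAAABAABBABAAABAABAABBAAABAABBABAAABBAAABAABAABBAAAB…AABAABAABBAAABAABBABAAABAABAABBAAABAABBABAAABBAAABAABAABBA  (len 2584)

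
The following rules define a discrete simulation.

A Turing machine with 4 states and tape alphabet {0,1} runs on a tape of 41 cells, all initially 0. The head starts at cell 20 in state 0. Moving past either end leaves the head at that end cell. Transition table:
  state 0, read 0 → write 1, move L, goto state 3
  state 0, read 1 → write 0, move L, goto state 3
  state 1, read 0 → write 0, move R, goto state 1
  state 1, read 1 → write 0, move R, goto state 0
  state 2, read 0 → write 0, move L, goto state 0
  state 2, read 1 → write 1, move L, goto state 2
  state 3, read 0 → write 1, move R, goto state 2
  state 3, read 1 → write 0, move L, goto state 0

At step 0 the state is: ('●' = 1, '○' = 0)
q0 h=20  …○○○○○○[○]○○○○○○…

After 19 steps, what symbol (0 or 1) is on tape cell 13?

gen 0: q0 h=20  …○○○○○○[○]○○○○○○…
gen 1: q3 h=19  …○○○○○○[○]●○○○○○…
gen 2: q2 h=20  …○○○○○●[●]○○○○○○…
gen 3: q2 h=19  …○○○○○○[●]●○○○○○…
gen 4: q2 h=18  …○○○○○○[○]●●○○○○…
gen 5: q0 h=17  …○○○○○○[○]○●●○○○…
gen 6: q3 h=16  …○○○○○○[○]●○●●○○…
gen 7: q2 h=17  …○○○○○●[●]○●●○○○…
gen 8: q2 h=16  …○○○○○○[●]●○●●○○…
gen 9: q2 h=15  …○○○○○○[○]●●○●●○…
gen 10: q0 h=14  …○○○○○○[○]○●●○●●…
gen 11: q3 h=13  …○○○○○○[○]●○●●○●…
gen 12: q2 h=14  …○○○○○●[●]○●●○●●…
gen 13: q2 h=13  …○○○○○○[●]●○●●○●…
gen 14: q2 h=12  …○○○○○○[○]●●○●●○…
gen 15: q0 h=11  …○○○○○○[○]○●●○●●…
gen 16: q3 h=10  …○○○○○○[○]●○●●○●…
gen 17: q2 h=11  …○○○○○●[●]○●●○●●…
gen 18: q2 h=10  …○○○○○○[●]●○●●○●…
gen 19: q2 h= 9  …○○○○○○[○]●●○●●○…

1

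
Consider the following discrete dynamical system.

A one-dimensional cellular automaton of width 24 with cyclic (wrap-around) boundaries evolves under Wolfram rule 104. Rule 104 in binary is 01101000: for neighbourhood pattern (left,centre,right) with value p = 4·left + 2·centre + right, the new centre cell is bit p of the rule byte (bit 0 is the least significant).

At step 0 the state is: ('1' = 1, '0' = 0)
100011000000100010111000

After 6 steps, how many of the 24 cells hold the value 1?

[0] 100011000000100010111000
[1] 000011000000000001101000
[2] 000011000000000001110000
[3] 000011000000000001010000
[4] 000011000000000000100000
[5] 000011000000000000000000
[6] 000011000000000000000000

2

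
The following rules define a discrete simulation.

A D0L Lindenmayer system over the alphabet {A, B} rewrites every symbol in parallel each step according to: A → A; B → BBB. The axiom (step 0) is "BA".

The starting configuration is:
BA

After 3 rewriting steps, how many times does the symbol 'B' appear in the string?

27

0) BA
1) BBBA
2) BBBBBBBBBA
3) BBBBBBBBBBBBBBBBBBBBBBBBBBBA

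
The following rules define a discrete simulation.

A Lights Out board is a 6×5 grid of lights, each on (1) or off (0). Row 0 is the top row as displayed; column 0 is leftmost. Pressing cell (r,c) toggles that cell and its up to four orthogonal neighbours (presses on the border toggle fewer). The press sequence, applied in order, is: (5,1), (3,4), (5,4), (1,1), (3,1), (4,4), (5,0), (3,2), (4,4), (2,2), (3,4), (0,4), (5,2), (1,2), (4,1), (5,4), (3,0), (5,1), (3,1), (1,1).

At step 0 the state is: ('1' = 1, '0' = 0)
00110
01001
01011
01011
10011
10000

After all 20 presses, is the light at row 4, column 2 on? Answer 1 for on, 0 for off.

t=0: 00110
01001
01011
01011
10011
10000
t=1: 00110
01001
01011
01011
11011
01100
t=2: 00110
01001
01010
01000
11010
01100
t=3: 00110
01001
01010
01000
11011
01111
t=4: 01110
10101
00010
01000
11011
01111
t=5: 01110
10101
01010
10100
10011
01111
t=6: 01110
10101
01010
10101
10000
01110
t=7: 01110
10101
01010
10101
00000
10110
t=8: 01110
10101
01110
11011
00100
10110
t=9: 01110
10101
01110
11010
00111
10111
t=10: 01110
10001
00000
11110
00111
10111
t=11: 01110
10001
00001
11101
00110
10111
t=12: 01101
10000
00001
11101
00110
10111
t=13: 01101
10000
00001
11101
00010
11001
t=14: 01001
11110
00101
11101
00010
11001
t=15: 01001
11110
00101
10101
11110
10001
t=16: 01001
11110
00101
10101
11111
10010
t=17: 01001
11110
10101
01101
01111
10010
t=18: 01001
11110
10101
01101
00111
01110
t=19: 01001
11110
11101
10001
01111
01110
t=20: 00001
00010
10101
10001
01111
01110

1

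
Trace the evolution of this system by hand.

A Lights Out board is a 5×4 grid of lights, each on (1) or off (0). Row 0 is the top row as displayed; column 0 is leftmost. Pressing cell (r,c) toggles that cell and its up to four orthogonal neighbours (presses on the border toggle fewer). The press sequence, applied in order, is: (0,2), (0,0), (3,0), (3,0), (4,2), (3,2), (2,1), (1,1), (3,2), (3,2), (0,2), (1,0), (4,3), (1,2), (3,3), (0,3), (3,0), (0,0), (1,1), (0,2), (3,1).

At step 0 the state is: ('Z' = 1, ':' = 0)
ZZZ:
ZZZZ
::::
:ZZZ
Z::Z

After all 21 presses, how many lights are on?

[0] ZZZ:
ZZZZ
::::
:ZZZ
Z::Z
[1] Z::Z
ZZ:Z
::::
:ZZZ
Z::Z
[2] :Z:Z
:Z:Z
::::
:ZZZ
Z::Z
[3] :Z:Z
:Z:Z
Z:::
Z:ZZ
:::Z
[4] :Z:Z
:Z:Z
::::
:ZZZ
Z::Z
[5] :Z:Z
:Z:Z
::::
:Z:Z
ZZZ:
[6] :Z:Z
:Z:Z
::Z:
::Z:
ZZ::
[7] :Z:Z
:::Z
ZZ::
:ZZ:
ZZ::
[8] :::Z
ZZZZ
Z:::
:ZZ:
ZZ::
[9] :::Z
ZZZZ
Z:Z:
:::Z
ZZZ:
[10] :::Z
ZZZZ
Z:::
:ZZ:
ZZ::
[11] :ZZ:
ZZ:Z
Z:::
:ZZ:
ZZ::
[12] ZZZ:
:::Z
::::
:ZZ:
ZZ::
[13] ZZZ:
:::Z
::::
:ZZZ
ZZZZ
[14] ZZ::
:ZZ:
::Z:
:ZZZ
ZZZZ
[15] ZZ::
:ZZ:
::ZZ
:Z::
ZZZ:
[16] ZZZZ
:ZZZ
::ZZ
:Z::
ZZZ:
[17] ZZZZ
:ZZZ
Z:ZZ
Z:::
:ZZ:
[18] ::ZZ
ZZZZ
Z:ZZ
Z:::
:ZZ:
[19] :ZZZ
:::Z
ZZZZ
Z:::
:ZZ:
[20] ::::
::ZZ
ZZZZ
Z:::
:ZZ:
[21] ::::
::ZZ
Z:ZZ
:ZZ:
::Z:

8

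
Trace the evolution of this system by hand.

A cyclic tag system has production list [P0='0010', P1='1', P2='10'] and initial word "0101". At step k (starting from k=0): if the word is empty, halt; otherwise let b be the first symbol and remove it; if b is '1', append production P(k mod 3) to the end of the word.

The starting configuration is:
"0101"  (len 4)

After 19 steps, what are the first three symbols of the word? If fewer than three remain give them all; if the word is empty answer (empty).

k=0  "0101"  (len 4)
k=1  "101"  (len 3)
k=2  "011"  (len 3)
k=3  "11"  (len 2)
k=4  "10010"  (len 5)
k=5  "00101"  (len 5)
k=6  "0101"  (len 4)
k=7  "101"  (len 3)
k=8  "011"  (len 3)
k=9  "11"  (len 2)
k=10  "10010"  (len 5)
k=11  "00101"  (len 5)
k=12  "0101"  (len 4)
k=13  "101"  (len 3)
k=14  "011"  (len 3)
k=15  "11"  (len 2)
k=16  "10010"  (len 5)
k=17  "00101"  (len 5)
k=18  "0101"  (len 4)
k=19  "101"  (len 3)

101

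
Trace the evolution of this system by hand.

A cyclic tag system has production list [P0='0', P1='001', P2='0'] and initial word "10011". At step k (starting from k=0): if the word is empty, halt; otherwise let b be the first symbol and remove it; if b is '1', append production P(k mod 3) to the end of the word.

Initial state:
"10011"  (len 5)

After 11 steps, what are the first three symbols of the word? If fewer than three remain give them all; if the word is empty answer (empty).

0) "10011"  (len 5)
1) "00110"  (len 5)
2) "0110"  (len 4)
3) "110"  (len 3)
4) "100"  (len 3)
5) "00001"  (len 5)
6) "0001"  (len 4)
7) "001"  (len 3)
8) "01"  (len 2)
9) "1"  (len 1)
10) "0"  (len 1)
11) (halted — word empty)

(empty)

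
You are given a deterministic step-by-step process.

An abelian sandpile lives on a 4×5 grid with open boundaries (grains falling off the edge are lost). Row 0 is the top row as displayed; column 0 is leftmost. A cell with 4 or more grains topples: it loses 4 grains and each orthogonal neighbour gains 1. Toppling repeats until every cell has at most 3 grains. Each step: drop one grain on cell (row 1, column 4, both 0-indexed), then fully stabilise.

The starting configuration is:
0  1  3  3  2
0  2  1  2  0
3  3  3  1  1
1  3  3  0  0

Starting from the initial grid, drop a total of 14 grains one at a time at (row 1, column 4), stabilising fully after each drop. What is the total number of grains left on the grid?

37

t=0: 0  1  3  3  2
0  2  1  2  0
3  3  3  1  1
1  3  3  0  0
t=1: 0  1  3  3  2
0  2  1  2  1
3  3  3  1  1
1  3  3  0  0
t=2: 0  1  3  3  2
0  2  1  2  2
3  3  3  1  1
1  3  3  0  0
t=3: 0  1  3  3  2
0  2  1  2  3
3  3  3  1  1
1  3  3  0  0
t=4: 0  1  3  3  3
0  2  1  3  0
3  3  3  1  2
1  3  3  0  0
t=5: 0  1  3  3  3
0  2  1  3  1
3  3  3  1  2
1  3  3  0  0
t=6: 0  1  3  3  3
0  2  1  3  2
3  3  3  1  2
1  3  3  0  0
t=7: 0  1  3  3  3
0  2  1  3  3
3  3  3  1  2
1  3  3  0  0
t=8: 0  2  0  2  1
0  2  3  1  2
3  3  3  2  3
1  3  3  0  0
t=9: 0  2  0  2  1
0  2  3  1  3
3  3  3  2  3
1  3  3  0  0
t=10: 0  2  0  2  2
0  2  3  2  1
3  3  3  3  0
1  3  3  0  1
t=11: 0  2  0  2  2
0  2  3  2  2
3  3  3  3  0
1  3  3  0  1
t=12: 0  2  0  2  2
0  2  3  2  3
3  3  3  3  0
1  3  3  0  1
t=13: 0  2  0  2  3
0  2  3  3  0
3  3  3  3  1
1  3  3  0  1
t=14: 0  2  0  2  3
0  2  3  3  1
3  3  3  3  1
1  3  3  0  1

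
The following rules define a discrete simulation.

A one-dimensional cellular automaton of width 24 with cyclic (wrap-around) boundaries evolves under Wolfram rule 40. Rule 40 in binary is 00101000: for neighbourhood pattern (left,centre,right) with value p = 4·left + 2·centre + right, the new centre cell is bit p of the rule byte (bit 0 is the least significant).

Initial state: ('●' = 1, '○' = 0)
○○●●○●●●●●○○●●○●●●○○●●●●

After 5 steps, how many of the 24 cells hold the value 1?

step 0: ○○●●○●●●●●○○●●○●●●○○●●●●
step 1: ○○●○●●○○○○○○●○●●○○○○●○○○
step 2: ○○○●●○○○○○○○○●●○○○○○○○○○
step 3: ○○○●○○○○○○○○○●○○○○○○○○○○
step 4: ○○○○○○○○○○○○○○○○○○○○○○○○
step 5: ○○○○○○○○○○○○○○○○○○○○○○○○

0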